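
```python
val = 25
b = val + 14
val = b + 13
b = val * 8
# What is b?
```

Trace:
`val = 25` → val = 25
`b = val + 14` → b = 39
`val = b + 13` → val = 52
`b = val * 8` → b = 416
So b = 416

Answer: 416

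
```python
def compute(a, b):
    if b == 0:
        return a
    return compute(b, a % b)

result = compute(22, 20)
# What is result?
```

compute(22, 20) -> compute(20, 2) -> compute(2, 0) -> 2

Answer: 2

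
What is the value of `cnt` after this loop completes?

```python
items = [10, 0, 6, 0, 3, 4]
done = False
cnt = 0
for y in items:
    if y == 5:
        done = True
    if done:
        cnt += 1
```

Count elements after first 5 in [10, 0, 6, 0, 3, 4]
`cnt` takes the values: 0

Answer: 0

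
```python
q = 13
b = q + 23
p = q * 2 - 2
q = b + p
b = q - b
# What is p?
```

Trace:
`q = 13` → q = 13
`b = q + 23` → b = 36
`p = q * 2 - 2` → p = 24
`q = b + p` → q = 60
`b = q - b` → b = 24
So p = 24

Answer: 24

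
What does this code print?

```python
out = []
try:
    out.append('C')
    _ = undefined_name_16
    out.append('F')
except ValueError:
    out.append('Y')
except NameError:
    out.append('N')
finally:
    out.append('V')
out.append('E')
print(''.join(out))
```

Execution trace: 'C' (try body) → 'N' (except NameError) → 'V' (finally) → 'E' (after the try/except). Output: CNVE

Answer: CNVE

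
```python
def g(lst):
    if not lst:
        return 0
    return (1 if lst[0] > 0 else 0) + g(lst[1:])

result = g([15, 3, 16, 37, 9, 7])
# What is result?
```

Count of positive elements in [15, 3, 16, 37, 9, 7] = 6

Answer: 6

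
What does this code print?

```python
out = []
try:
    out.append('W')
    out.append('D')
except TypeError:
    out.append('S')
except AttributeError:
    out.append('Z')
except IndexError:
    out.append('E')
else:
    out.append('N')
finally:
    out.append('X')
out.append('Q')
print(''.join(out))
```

Execution trace: 'W' (try body) → 'D' (try body, no exception) → 'N' (else) → 'X' (finally) → 'Q' (after the try/except). Output: WDNXQ

Answer: WDNXQ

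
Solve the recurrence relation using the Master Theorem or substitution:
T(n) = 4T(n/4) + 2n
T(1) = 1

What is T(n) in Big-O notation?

By Master Theorem: a=4, b=4, f(n)=2n. Since log_4(4) = 1 and f(n) = Θ(n^1), Case 2 applies. T(n) = O(n log n).

Answer: O(n log n)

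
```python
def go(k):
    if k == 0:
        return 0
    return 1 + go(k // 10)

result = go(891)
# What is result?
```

Count of digits of 891: 3

Answer: 3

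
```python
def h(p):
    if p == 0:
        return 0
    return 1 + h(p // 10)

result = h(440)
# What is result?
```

Count of digits of 440: 3

Answer: 3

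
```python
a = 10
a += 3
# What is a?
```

Trace:
`a = 10` → a = 10
`a += 3` → a = 13
So a = 13

Answer: 13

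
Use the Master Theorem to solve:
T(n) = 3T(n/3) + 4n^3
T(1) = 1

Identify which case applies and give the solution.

a=3, b=3, f(n)=4n^3. log_3(3) = 1. Since c=3 > 1 and the regularity condition holds (3(n/3)^3 = (3/3^3)n^3 with 3/3^3 < 1), Case 3 applies: T(n) = Θ(f(n)) = O(n^3).

Answer: O(n^3) - Case 3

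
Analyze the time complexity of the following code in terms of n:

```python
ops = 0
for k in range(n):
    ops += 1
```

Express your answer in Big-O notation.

Each loop level contributes: n. Multiplying the contributions gives O(n).

Answer: O(n)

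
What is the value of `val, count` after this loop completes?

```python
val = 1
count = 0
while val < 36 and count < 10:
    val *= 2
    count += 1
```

Double until >= 36 or 10 iterations
`val, count` takes the values: (1, 0) → (2, 0) → (2, 1) → (4, 1) → (4, 2) → (8, 2) → (8, 3) → (16, 3) → (16, 4) → (32, 4) → (32, 5) → (64, 5) → (64, 6)

Answer: 64, 6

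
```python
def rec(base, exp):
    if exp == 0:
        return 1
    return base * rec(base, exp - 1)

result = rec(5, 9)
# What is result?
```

rec(5, 9) = 5 * 5 * 5 * 5 * 5 * 5 * 5 * 5 * 5 = 1953125

Answer: 1953125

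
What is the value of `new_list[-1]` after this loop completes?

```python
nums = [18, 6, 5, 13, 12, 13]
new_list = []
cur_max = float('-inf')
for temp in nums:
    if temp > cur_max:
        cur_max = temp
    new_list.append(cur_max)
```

Running max ends at 18
`new_list` takes the values: [] → [18] → [18, 18] → [18, 18, 18] → [18, 18, 18, 18] → [18, 18, 18, 18, 18] → [18, 18, 18, 18, 18, 18]
So `new_list[-1]` = 18

Answer: 18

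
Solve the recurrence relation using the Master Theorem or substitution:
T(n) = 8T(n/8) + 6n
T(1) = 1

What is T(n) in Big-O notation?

By Master Theorem: a=8, b=8, f(n)=6n. Since log_8(8) = 1 and f(n) = Θ(n^1), Case 2 applies. T(n) = O(n log n).

Answer: O(n log n)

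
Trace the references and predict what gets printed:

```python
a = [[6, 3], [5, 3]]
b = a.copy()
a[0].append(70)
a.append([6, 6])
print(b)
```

Key concept: shallow copy with nested lists.
Step by step:
`a = [[6, 3], [5, 3]]` → a = [[6, 3], [5, 3]]
`b = a.copy()` → b = [[6, 3], [5, 3]]
`a[0].append(70)` → a = [[6, 3, 70], [5, 3]]; b = [[6, 3, 70], [5, 3]]
`a.append([6, 6])` → a = [[6, 3, 70], [5, 3], [6, 6]]
`print(b)` → prints [[6, 3, 70], [5, 3]]

Answer: [[6, 3, 70], [5, 3]]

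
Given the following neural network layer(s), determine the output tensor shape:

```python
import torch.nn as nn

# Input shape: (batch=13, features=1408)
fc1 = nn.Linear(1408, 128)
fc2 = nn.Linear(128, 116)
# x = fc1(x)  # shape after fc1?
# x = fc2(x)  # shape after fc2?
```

Input: (13, 1408) -> after fc1: (13, 128) -> Output: (13, 116)

Answer: (13, 116)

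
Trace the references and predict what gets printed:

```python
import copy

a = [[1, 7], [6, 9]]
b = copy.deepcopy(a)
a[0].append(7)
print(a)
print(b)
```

Key concept: deep copy is fully independent.
Step by step:
`a = [[1, 7], [6, 9]]` → a = [[1, 7], [6, 9]]
`b = copy.deepcopy(a)` → b = [[1, 7], [6, 9]]
`a[0].append(7)` → a = [[1, 7, 7], [6, 9]]
`print(a)` → prints [[1, 7, 7], [6, 9]]
`print(b)` → prints [[1, 7], [6, 9]]

Answer:
[[1, 7, 7], [6, 9]]
[[1, 7], [6, 9]]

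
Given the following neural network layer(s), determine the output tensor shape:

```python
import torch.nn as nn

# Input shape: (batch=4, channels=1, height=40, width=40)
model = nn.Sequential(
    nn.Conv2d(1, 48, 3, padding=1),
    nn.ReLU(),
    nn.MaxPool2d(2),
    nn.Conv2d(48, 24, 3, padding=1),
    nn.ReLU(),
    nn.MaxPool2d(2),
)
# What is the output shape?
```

Input: (4, 1, 40, 40) -> after first Conv2d: (4, 48, 40, 40) -> after first MaxPool2d: (4, 48, 20, 20) -> after second Conv2d: (4, 24, 20, 20) -> Output: (4, 24, 10, 10)

Answer: (4, 24, 10, 10)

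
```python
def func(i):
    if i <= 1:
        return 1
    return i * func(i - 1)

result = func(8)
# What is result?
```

func(8) = 8 * 7 * 6 * 5 * 4 * 3 * 2 * 1 = 40320

Answer: 40320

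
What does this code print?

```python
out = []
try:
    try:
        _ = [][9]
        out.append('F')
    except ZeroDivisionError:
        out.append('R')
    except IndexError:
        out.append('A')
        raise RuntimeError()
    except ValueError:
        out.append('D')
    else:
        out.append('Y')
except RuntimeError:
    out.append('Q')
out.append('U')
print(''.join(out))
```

Execution trace: 'A' (except IndexError) → 'Q' (outer except RuntimeError) → 'U' (after the try/except). Output: AQU

Answer: AQU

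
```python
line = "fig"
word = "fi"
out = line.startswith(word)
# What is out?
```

Trace:
`line = "fig"` → line = 'fig'
`word = "fi"` → word = 'fi'
`out = line.startswith(word)` → out = True
So out = True

Answer: True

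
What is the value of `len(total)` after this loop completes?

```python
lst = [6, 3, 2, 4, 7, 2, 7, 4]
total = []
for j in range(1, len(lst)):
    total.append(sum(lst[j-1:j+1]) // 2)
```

Number of 2-element averages
`total` takes the values: [] → [4] → [4, 2] → [4, 2, 3] → [4, 2, 3, 5] → [4, 2, 3, 5, 4] → [4, 2, 3, 5, 4, 4] → [4, 2, 3, 5, 4, 4, 5]
So `len(total)` = 7

Answer: 7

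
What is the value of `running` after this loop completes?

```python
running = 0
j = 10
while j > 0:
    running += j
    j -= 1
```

Sum 10 down to 1
`running` takes the values: 0 → 10 → 19 → 27 → 34 → 40 → 45 → 49 → 52 → 54 → 55

Answer: 55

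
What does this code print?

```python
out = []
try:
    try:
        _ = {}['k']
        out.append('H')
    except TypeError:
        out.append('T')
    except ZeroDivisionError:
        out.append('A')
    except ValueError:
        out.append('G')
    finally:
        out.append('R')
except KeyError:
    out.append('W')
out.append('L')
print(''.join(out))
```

Execution trace: 'R' (finally) → 'W' (outer except KeyError) → 'L' (after the try/except). Output: RWL

Answer: RWL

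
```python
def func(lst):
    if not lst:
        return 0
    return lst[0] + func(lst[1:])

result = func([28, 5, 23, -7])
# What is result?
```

28 + 5 + 23 + (-7) + 0 = 49

Answer: 49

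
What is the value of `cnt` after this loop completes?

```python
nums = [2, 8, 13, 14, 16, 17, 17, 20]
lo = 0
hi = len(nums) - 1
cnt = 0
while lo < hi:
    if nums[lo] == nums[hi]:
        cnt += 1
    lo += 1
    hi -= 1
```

Count matching pairs from ends
`cnt` takes the values: 0

Answer: 0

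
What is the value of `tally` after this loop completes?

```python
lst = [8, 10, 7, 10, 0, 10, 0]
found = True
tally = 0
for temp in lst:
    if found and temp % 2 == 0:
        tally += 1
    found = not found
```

Count even values at even positions
`tally` takes the values: 0 → 1 → 2 → 3

Answer: 3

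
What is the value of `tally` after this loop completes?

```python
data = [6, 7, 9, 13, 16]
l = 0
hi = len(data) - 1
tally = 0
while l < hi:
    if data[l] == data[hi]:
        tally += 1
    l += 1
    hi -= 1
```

Count matching pairs from ends
`tally` takes the values: 0

Answer: 0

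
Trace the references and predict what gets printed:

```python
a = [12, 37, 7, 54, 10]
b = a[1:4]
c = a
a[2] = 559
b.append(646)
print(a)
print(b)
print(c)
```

Key concept: slice vs alias.
Step by step:
`a = [12, 37, 7, 54, 10]` → a = [12, 37, 7, 54, 10]
`b = a[1:4]` → b = [37, 7, 54]
`c = a` → c = [12, 37, 7, 54, 10] (same object as a)
`a[2] = 559` → a = [12, 37, 559, 54, 10] (same object as c); c = [12, 37, 559, 54, 10] (same object as a)
`b.append(646)` → b = [37, 7, 54, 646]
`print(a)` → prints [12, 37, 559, 54, 10]
`print(b)` → prints [37, 7, 54, 646]
`print(c)` → prints [12, 37, 559, 54, 10]

Answer:
[12, 37, 559, 54, 10]
[37, 7, 54, 646]
[12, 37, 559, 54, 10]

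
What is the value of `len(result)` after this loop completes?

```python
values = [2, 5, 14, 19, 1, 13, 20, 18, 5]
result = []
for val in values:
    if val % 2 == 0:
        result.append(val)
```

Count even numbers in [2, 5, 14, 19, 1, 13, 20, 18, 5]
`result` takes the values: [] → [2] → [2, 14] → [2, 14, 20] → [2, 14, 20, 18]
So `len(result)` = 4

Answer: 4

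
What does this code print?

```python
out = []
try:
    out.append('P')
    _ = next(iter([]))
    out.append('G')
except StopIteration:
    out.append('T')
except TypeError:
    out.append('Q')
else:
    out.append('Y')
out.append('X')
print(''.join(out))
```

Execution trace: 'P' (try body) → 'T' (except StopIteration) → 'X' (after the try/except). Output: PTX

Answer: PTX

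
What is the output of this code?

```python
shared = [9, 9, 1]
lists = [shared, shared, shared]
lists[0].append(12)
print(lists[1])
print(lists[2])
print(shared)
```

Key concept: list of same reference.
Step by step:
`shared = [9, 9, 1]` → shared = [9, 9, 1]
`lists = [shared, shared, shared]` → lists = [[9, 9, 1], [9, 9, 1], [9, 9, 1]]
`lists[0].append(12)` → shared = [9, 9, 1, 12]; lists = [[9, 9, 1, 12], [9, 9, 1, 12], [9, 9, 1, 12]]
`print(lists[1])` → prints [9, 9, 1, 12]
`print(lists[2])` → prints [9, 9, 1, 12]
`print(shared)` → prints [9, 9, 1, 12]

Answer:
[9, 9, 1, 12]
[9, 9, 1, 12]
[9, 9, 1, 12]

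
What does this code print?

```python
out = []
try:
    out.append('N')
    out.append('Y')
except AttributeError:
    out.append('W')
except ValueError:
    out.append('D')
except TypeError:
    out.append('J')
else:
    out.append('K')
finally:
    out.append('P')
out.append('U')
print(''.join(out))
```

Execution trace: 'N' (try body) → 'Y' (try body, no exception) → 'K' (else) → 'P' (finally) → 'U' (after the try/except). Output: NYKPU

Answer: NYKPU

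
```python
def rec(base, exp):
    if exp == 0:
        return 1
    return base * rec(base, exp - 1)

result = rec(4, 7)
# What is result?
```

rec(4, 7) = 4 * 4 * 4 * 4 * 4 * 4 * 4 = 16384

Answer: 16384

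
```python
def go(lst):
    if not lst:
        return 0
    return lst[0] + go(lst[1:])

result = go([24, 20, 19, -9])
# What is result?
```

24 + 20 + 19 + (-9) + 0 = 54

Answer: 54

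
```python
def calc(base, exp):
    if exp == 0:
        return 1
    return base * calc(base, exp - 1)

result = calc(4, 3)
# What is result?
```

calc(4, 3) = 4 * 4 * 4 = 64

Answer: 64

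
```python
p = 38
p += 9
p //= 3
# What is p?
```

Trace:
`p = 38` → p = 38
`p += 9` → p = 47
`p //= 3` → p = 15
So p = 15

Answer: 15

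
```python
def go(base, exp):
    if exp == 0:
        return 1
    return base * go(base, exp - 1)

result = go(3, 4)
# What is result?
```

go(3, 4) = 3 * 3 * 3 * 3 = 81

Answer: 81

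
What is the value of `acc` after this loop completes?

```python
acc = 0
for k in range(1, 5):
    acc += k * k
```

Sum of squares 1² to 4² = 30
`acc` takes the values: 0 → 1 → 5 → 14 → 30

Answer: 30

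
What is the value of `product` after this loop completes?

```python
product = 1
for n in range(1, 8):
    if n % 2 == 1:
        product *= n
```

Product of odd numbers 1 to 7
`product` takes the values: 1 → 3 → 15 → 105

Answer: 105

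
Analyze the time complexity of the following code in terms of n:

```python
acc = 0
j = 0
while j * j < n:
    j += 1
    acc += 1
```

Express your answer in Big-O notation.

Each loop level contributes: √n. Multiplying the contributions gives O(√n).

Answer: O(√n)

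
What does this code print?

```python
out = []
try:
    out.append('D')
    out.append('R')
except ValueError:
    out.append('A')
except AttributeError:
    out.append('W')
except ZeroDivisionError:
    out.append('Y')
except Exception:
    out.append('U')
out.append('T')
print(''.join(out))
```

Execution trace: 'D' (try body) → 'R' (try body, no exception) → 'T' (after the try/except). Output: DRT

Answer: DRT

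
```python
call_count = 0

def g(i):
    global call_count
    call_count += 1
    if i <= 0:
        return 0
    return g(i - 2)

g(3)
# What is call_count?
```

Linear recursion stepping by 2: 3 calls from i=3 down to ≤0.

Answer: 3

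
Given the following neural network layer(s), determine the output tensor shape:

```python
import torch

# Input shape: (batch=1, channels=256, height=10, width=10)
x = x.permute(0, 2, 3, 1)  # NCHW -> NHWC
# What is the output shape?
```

Input: (1, 256, 10, 10) -> Output: (1, 10, 10, 256)

Answer: (1, 10, 10, 256)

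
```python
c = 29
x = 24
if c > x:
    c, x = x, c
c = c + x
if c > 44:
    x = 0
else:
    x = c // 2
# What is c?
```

Trace:
`c = 29` → c = 29
`x = 24` → x = 24
`if c > x: ...` → c > x is True → c = 24; x = 29
`c = c + x` → c = 53
`if c > 44: ...` → c > 44 is True → x = 0
So c = 53

Answer: 53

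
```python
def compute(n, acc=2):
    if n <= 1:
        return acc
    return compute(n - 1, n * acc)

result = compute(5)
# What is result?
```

Accumulator trace (n, acc): (5, 2) -> (4, 10) -> (3, 40) -> (2, 120) -> (1, 240) -> return 240

Answer: 240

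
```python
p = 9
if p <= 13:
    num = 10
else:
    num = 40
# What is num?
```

Trace:
`p = 9` → p = 9
`if p <= 13: ...` → p <= 13 is True → num = 10
So num = 10

Answer: 10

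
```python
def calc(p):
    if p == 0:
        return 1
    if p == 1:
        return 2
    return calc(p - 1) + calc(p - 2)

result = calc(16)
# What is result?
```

Build up from base cases: calc(0)=1, calc(1)=2, calc(2)=3, calc(3)=5, calc(4)=8, calc(5)=13, calc(6)=21, ..., calc(16)=2584

Answer: 2584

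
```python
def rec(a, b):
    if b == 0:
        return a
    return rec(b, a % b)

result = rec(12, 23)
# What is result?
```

rec(12, 23) -> rec(23, 12) -> rec(12, 11) -> rec(11, 1) -> rec(1, 0) -> 1

Answer: 1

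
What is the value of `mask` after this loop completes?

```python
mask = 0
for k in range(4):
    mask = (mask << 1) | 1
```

Build 4 consecutive 1-bits: 0b1111
`mask` takes the values: 0 → 1 → 3 → 7 → 15

Answer: 15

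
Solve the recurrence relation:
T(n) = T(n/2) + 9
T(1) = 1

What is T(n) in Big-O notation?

Each step divides n by 2 and adds 9. After log_2(n) steps we reach T(1)=1. So T(n) = 9·log_2(n) + 1 = O(log n).

Answer: O(log n)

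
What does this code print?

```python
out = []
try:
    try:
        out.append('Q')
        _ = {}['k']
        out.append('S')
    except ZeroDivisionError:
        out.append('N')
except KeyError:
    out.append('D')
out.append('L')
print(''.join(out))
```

Execution trace: 'Q' (try body) → 'D' (outer except KeyError) → 'L' (after the try/except). Output: QDL

Answer: QDL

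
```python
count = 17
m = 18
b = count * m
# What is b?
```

Trace:
`count = 17` → count = 17
`m = 18` → m = 18
`b = count * m` → b = 306
So b = 306

Answer: 306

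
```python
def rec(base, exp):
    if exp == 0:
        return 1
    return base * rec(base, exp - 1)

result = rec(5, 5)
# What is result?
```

rec(5, 5) = 5 * 5 * 5 * 5 * 5 = 3125

Answer: 3125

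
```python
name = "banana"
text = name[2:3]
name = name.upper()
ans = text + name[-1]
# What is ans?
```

Trace:
`name = "banana"` → name = 'banana'
`text = name[2:3]` → text = 'n'
`name = name.upper()` → name = 'BANANA'
`ans = text + name[-1]` → ans = 'nA'
So ans = 'nA'

Answer: 'nA'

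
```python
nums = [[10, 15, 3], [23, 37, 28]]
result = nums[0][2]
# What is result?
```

Trace:
`nums = [[10, 15, 3], [23, 37, 28]]` → nums = [[10, 15, 3], [23, 37, 28]]
`result = nums[0][2]` → result = 3
So result = 3

Answer: 3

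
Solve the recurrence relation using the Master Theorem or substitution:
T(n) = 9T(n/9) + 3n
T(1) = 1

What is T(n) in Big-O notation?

By Master Theorem: a=9, b=9, f(n)=3n. Since log_9(9) = 1 and f(n) = Θ(n^1), Case 2 applies. T(n) = O(n log n).

Answer: O(n log n)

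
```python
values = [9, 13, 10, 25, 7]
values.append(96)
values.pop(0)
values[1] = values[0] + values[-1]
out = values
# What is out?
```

Trace:
`values = [9, 13, 10, 25, 7]` → values = [9, 13, 10, 25, 7]
`values.append(96)` → values = [9, 13, 10, 25, 7, 96]
`values.pop(0)` → values = [13, 10, 25, 7, 96]
`values[1] = values[0] + values[-1]` → values = [13, 109, 25, 7, 96]
`out = values` → out = [13, 109, 25, 7, 96]
So out = [13, 109, 25, 7, 96]

Answer: [13, 109, 25, 7, 96]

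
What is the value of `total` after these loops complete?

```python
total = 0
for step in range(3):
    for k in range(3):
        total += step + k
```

Sum of all step+k for step,k in 3x3
`total` takes the values: 0 → 1 → 3 → 4 → 6 → 9 → 11 → 14 → 18

Answer: 18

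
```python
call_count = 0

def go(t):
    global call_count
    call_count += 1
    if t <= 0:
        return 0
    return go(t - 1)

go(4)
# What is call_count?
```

Linear recursion stepping by 1: 5 calls from t=4 down to ≤0.

Answer: 5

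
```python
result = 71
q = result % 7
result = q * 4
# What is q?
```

Trace:
`result = 71` → result = 71
`q = result % 7` → q = 1
`result = q * 4` → result = 4
So q = 1

Answer: 1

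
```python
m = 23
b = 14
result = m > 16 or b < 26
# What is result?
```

Trace:
`m = 23` → m = 23
`b = 14` → b = 14
`result = m > 16 or b < 26` → result = True
So result = True

Answer: True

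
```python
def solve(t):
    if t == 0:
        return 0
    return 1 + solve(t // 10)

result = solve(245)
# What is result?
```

Count of digits of 245: 3

Answer: 3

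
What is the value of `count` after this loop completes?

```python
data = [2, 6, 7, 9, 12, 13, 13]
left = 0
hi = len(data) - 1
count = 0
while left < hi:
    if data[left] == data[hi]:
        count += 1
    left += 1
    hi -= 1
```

Count matching pairs from ends
`count` takes the values: 0

Answer: 0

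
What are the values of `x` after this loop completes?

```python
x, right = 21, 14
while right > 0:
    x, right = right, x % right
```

GCD of 21 and 14
`x` takes the values: 21 → 14 → 7

Answer: 7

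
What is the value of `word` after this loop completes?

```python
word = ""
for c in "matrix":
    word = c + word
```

Reverse 'matrix'
`word` takes the values: "" → "m" → "am" → "tam" → "rtam" → "irtam" → "xirtam"

Answer: "xirtam"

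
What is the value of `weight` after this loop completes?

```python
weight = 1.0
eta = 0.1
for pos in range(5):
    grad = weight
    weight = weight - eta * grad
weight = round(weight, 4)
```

Gradient descent: w = 1.0 * (1 - 0.1)^5
`weight` takes the values: 1.0 → 0.9 → 0.81 → 0.729 → 0.6561 → 0.59049 → 0.5905

Answer: 0.5905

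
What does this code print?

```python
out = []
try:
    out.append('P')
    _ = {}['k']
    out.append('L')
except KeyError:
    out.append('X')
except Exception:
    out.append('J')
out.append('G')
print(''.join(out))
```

Execution trace: 'P' (try body) → 'X' (except KeyError) → 'G' (after the try/except). Output: PXG

Answer: PXG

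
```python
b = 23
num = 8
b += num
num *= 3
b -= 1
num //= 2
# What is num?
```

Trace:
`b = 23` → b = 23
`num = 8` → num = 8
`b += num` → b = 31
`num *= 3` → num = 24
`b -= 1` → b = 30
`num //= 2` → num = 12
So num = 12

Answer: 12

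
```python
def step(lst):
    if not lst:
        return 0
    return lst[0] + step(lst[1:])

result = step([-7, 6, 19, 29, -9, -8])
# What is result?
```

(-7) + 6 + 19 + 29 + (-9) + (-8) + 0 = 30

Answer: 30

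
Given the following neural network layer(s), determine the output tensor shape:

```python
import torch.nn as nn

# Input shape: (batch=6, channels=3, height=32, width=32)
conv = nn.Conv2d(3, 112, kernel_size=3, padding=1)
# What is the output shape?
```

Input: (6, 3, 32, 32) -> Output: (6, 112, 32, 32)

Answer: (6, 112, 32, 32)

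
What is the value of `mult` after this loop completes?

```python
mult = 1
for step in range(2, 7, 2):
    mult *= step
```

Product of even numbers 2 to 6
`mult` takes the values: 1 → 2 → 8 → 48

Answer: 48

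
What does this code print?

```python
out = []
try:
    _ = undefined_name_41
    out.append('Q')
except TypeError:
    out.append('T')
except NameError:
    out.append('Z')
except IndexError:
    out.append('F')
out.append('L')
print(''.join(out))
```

Execution trace: 'Z' (except NameError) → 'L' (after the try/except). Output: ZL

Answer: ZL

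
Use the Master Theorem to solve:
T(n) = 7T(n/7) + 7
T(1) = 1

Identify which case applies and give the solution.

a=7, b=7, f(n)=7. log_7(7) = 1. Since c=0 < 1, Case 1 applies: T(n) = Θ(n^log_b(a)) = O(n).

Answer: O(n) - Case 1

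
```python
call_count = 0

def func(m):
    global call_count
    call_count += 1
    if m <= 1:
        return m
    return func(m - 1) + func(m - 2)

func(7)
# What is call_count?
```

Calls(m) = 1 + Calls(m-1) + Calls(m-2); Calls(0)=Calls(1)=1. For m=7 this gives 41.

Answer: 41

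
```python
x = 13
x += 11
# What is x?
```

Trace:
`x = 13` → x = 13
`x += 11` → x = 24
So x = 24

Answer: 24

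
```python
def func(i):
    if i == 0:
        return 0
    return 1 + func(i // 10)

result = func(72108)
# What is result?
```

Count of digits of 72108: 5

Answer: 5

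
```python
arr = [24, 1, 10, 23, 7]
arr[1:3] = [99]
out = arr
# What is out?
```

Trace:
`arr = [24, 1, 10, 23, 7]` → arr = [24, 1, 10, 23, 7]
`arr[1:3] = [99]` → arr = [24, 99, 23, 7]
`out = arr` → out = [24, 99, 23, 7]
So out = [24, 99, 23, 7]

Answer: [24, 99, 23, 7]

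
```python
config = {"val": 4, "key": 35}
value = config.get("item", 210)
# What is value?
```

Trace:
`config = {"val": 4, "key": 35}` → config = {'val': 4, 'key': 35}
`value = config.get("item", 210)` → value = 210
So value = 210

Answer: 210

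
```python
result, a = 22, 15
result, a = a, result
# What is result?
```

Trace:
`result, a = 22, 15` → result = 22; a = 15
`result, a = a, result` → result = 15; a = 22
So result = 15

Answer: 15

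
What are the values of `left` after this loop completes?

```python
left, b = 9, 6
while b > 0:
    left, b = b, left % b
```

GCD of 9 and 6
`left` takes the values: 9 → 6 → 3

Answer: 3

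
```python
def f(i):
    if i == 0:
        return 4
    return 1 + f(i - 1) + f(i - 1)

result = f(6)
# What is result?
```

f(i) = 1 + 2·f(i-1), f(0)=4. Closed form: (4+1)·2^6 - 1 = 319.

Answer: 319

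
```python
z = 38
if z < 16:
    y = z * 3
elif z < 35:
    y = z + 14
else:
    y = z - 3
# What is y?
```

Trace:
`z = 38` → z = 38
`if z < 16: ...` → z < 16 is False, z < 35 is False, take else branch → y = 35
So y = 35

Answer: 35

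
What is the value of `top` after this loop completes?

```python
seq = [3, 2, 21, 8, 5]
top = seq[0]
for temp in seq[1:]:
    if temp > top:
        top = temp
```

Maximum of [3, 2, 21, 8, 5]
`top` takes the values: 3 → 21

Answer: 21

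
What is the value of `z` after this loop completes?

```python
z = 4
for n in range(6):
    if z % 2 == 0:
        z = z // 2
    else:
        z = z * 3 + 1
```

Collatz-style transformation from 4
`z` takes the values: 4 → 2 → 1 → 4 → 2 → 1 → 4

Answer: 4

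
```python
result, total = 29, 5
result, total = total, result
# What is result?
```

Trace:
`result, total = 29, 5` → result = 29; total = 5
`result, total = total, result` → result = 5; total = 29
So result = 5

Answer: 5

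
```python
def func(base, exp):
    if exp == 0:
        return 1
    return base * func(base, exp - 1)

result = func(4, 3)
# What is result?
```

func(4, 3) = 4 * 4 * 4 = 64

Answer: 64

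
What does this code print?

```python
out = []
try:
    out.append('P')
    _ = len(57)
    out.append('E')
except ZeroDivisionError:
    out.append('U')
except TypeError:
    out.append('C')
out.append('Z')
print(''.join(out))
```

Execution trace: 'P' (try body) → 'C' (except TypeError) → 'Z' (after the try/except). Output: PCZ

Answer: PCZ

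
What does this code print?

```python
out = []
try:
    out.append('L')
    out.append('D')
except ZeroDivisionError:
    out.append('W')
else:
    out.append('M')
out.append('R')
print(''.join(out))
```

Execution trace: 'L' (try body) → 'D' (try body, no exception) → 'M' (else) → 'R' (after the try/except). Output: LDMR

Answer: LDMR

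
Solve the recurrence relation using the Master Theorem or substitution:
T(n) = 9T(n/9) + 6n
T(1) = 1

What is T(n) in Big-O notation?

By Master Theorem: a=9, b=9, f(n)=6n. Since log_9(9) = 1 and f(n) = Θ(n^1), Case 2 applies. T(n) = O(n log n).

Answer: O(n log n)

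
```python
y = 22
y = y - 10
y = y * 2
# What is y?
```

Trace:
`y = 22` → y = 22
`y = y - 10` → y = 12
`y = y * 2` → y = 24
So y = 24

Answer: 24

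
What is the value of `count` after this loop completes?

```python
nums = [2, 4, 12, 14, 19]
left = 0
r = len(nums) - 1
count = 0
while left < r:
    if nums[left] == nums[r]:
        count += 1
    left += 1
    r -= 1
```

Count matching pairs from ends
`count` takes the values: 0

Answer: 0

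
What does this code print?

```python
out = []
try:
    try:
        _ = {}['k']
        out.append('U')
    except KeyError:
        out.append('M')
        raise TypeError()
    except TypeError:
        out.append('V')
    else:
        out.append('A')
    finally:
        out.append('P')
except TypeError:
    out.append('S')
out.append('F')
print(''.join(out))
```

Execution trace: 'M' (inner except KeyError) → 'P' (inner finally) → 'S' (outer except TypeError) → 'F' (after the try/except). Output: MPSF

Answer: MPSF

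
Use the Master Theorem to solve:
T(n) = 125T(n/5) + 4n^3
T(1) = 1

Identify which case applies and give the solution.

a=125, b=5, f(n)=4n^3. log_5(125) = 3. Since c=3 = 3, Case 2 applies: T(n) = Θ(n^log_b(a) · log n) = O(n^3 log n).

Answer: O(n^3 log n) - Case 2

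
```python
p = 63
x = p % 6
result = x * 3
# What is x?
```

Trace:
`p = 63` → p = 63
`x = p % 6` → x = 3
`result = x * 3` → result = 9
So x = 3

Answer: 3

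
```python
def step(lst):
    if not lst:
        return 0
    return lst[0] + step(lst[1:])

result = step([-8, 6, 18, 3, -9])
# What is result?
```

(-8) + 6 + 18 + 3 + (-9) + 0 = 10

Answer: 10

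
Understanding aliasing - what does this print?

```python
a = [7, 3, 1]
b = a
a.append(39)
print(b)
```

Key concept: basic list aliasing.
Step by step:
`a = [7, 3, 1]` → a = [7, 3, 1]
`b = a` → b = [7, 3, 1] (same object as a)
`a.append(39)` → a = [7, 3, 1, 39] (same object as b); b = [7, 3, 1, 39] (same object as a)
`print(b)` → prints [7, 3, 1, 39]

Answer: [7, 3, 1, 39]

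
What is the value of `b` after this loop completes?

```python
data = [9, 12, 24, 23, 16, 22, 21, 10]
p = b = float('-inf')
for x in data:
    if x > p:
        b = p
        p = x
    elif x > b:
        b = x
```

Second largest (with repeats) in [9, 12, 24, 23, 16, 22, 21, 10]
`b` takes the values: -inf → 9 → 12 → 23

Answer: 23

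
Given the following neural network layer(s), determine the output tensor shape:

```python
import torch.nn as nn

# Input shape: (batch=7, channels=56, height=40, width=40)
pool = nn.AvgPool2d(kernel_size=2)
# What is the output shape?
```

Input: (7, 56, 40, 40) -> Output: (7, 56, 20, 20)

Answer: (7, 56, 20, 20)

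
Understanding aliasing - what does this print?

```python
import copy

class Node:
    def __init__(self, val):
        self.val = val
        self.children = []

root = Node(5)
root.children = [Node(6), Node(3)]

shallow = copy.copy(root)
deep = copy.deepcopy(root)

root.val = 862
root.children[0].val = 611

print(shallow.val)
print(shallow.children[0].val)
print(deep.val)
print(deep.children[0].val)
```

Key concept: deep copy with custom objects.
Step by step:
`root = Node(5)` → root = Node(val=5, children=[])
`root.children = [Node(6), Node(3)]` → root = Node(val=5, children=[Node(val=6, children=[]), Node(val=3, children=[])])
`shallow = copy.copy(root)` → shallow = Node(val=5, children=[Node(val=6, children=[]), Node(val=3, children=[])])
`deep = copy.deepcopy(root)` → deep = Node(val=5, children=[Node(val=6, children=[]), Node(val=3, children=[])])
`root.val = 862` → root = Node(val=862, children=[Node(val=6, children=[]), Node(val=3, children=[])])
`root.children[0].val = 611` → root = Node(val=862, children=[Node(val=611, children=[]), Node(val=3, children=[])]); shallow = Node(val=5, children=[Node(val=611, children=[]), Node(val=3, children=[])])
`print(shallow.val)` → prints 5
`print(shallow.children[0].val)` → prints 611
`print(deep.val)` → prints 5
`print(deep.children[0].val)` → prints 6

Answer:
5
611
5
6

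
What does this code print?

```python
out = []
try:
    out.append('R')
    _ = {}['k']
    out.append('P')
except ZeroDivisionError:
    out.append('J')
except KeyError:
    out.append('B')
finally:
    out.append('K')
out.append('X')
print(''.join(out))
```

Execution trace: 'R' (try body) → 'B' (except KeyError) → 'K' (finally) → 'X' (after the try/except). Output: RBKX

Answer: RBKX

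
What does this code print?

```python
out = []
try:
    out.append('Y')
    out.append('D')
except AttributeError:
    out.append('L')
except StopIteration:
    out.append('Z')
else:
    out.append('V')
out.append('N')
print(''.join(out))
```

Execution trace: 'Y' (try body) → 'D' (try body, no exception) → 'V' (else) → 'N' (after the try/except). Output: YDVN

Answer: YDVN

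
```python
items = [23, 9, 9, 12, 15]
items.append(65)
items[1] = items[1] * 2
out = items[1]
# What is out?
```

Trace:
`items = [23, 9, 9, 12, 15]` → items = [23, 9, 9, 12, 15]
`items.append(65)` → items = [23, 9, 9, 12, 15, 65]
`items[1] = items[1] * 2` → items = [23, 18, 9, 12, 15, 65]
`out = items[1]` → out = 18
So out = 18

Answer: 18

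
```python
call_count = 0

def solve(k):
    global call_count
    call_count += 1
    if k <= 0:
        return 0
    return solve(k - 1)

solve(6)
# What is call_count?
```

Linear recursion stepping by 1: 7 calls from k=6 down to ≤0.

Answer: 7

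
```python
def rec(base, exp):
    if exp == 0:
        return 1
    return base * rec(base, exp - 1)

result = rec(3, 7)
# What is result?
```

rec(3, 7) = 3 * 3 * 3 * 3 * 3 * 3 * 3 = 2187

Answer: 2187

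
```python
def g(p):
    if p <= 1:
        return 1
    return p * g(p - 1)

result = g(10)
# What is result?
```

g(10) = 10 * 9 * 8 * 7 * 6 * 5 * 4 * 3 * 2 * 1 = 3628800

Answer: 3628800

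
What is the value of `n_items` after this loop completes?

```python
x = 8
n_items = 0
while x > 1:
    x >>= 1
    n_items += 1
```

Count right shifts until 1
`n_items` takes the values: 0 → 1 → 2 → 3

Answer: 3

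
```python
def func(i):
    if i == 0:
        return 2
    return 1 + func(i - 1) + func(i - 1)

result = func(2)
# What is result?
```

func(i) = 1 + 2·func(i-1), func(0)=2. Closed form: (2+1)·2^2 - 1 = 11.

Answer: 11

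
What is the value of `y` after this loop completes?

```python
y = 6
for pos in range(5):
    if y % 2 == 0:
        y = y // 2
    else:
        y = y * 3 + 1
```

Collatz-style transformation from 6
`y` takes the values: 6 → 3 → 10 → 5 → 16 → 8

Answer: 8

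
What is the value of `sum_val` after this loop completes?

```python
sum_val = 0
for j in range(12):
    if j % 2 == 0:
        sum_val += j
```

Sum of even numbers 0 to 11
`sum_val` takes the values: 0 → 2 → 6 → 12 → 20 → 30

Answer: 30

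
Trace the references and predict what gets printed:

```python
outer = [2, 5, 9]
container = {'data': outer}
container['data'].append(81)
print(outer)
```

Key concept: dict holds reference to list.
Step by step:
`outer = [2, 5, 9]` → outer = [2, 5, 9]
`container = {'data': outer}` → container = {'data': [2, 5, 9]}
`container['data'].append(81)` → outer = [2, 5, 9, 81]; container = {'data': [2, 5, 9, 81]}
`print(outer)` → prints [2, 5, 9, 81]

Answer: [2, 5, 9, 81]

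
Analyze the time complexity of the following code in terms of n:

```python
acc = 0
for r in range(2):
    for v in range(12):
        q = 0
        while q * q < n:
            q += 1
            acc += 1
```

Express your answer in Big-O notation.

Each loop level contributes: 1 × 1 × √n. Multiplying the contributions gives O(√n).

Answer: O(√n)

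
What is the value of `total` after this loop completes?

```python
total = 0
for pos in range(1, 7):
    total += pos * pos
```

Sum of squares 1² to 6² = 91
`total` takes the values: 0 → 1 → 5 → 14 → 30 → 55 → 91

Answer: 91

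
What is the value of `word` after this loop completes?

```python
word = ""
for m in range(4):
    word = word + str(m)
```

Concatenate digits 0 to 3
`word` takes the values: "" → "0" → "01" → "012" → "0123"

Answer: "0123"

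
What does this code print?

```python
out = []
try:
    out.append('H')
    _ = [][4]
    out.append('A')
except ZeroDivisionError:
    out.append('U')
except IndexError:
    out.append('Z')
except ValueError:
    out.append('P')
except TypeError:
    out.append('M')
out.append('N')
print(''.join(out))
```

Execution trace: 'H' (try body) → 'Z' (except IndexError) → 'N' (after the try/except). Output: HZN

Answer: HZN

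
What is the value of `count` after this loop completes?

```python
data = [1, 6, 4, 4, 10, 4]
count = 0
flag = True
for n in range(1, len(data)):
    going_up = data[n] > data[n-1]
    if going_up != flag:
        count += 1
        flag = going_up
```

Count direction changes in [1, 6, 4, 4, 10, 4]
`count` takes the values: 0 → 1 → 2 → 3

Answer: 3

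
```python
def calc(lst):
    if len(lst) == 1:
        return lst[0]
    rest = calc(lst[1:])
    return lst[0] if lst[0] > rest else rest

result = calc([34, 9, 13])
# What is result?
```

Recursive max over [34, 9, 13] = 34

Answer: 34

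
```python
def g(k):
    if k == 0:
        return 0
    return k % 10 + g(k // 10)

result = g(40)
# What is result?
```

Sum of digits of 40: 0 + 4 = 4

Answer: 4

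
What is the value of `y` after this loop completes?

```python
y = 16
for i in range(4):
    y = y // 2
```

Halve 4 times: 16 // 2^4 = 1
`y` takes the values: 16 → 8 → 4 → 2 → 1

Answer: 1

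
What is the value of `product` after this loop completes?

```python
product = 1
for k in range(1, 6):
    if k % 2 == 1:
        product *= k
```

Product of odd numbers 1 to 5
`product` takes the values: 1 → 3 → 15

Answer: 15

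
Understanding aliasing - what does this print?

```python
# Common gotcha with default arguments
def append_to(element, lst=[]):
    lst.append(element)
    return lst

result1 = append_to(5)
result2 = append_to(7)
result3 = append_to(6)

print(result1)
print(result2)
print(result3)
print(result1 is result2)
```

Key concept: mutable default argument gotcha.
Step by step:
`result1 = append_to(5)` → result1 = [5]
`result2 = append_to(7)` → result1 = [5, 7] (same object as result2); result2 = [5, 7] (same object as result1)
`result3 = append_to(6)` → result1 = [5, 7, 6] (same object as result2, result3); result2 = [5, 7, 6] (same object as result1, result3); result3 = [5, 7, 6] (same object as result1, result2)
`print(result1)` → prints [5, 7, 6]
`print(result2)` → prints [5, 7, 6]
`print(result3)` → prints [5, 7, 6]
`print(result1 is result2)` → prints True

Answer:
[5, 7, 6]
[5, 7, 6]
[5, 7, 6]
True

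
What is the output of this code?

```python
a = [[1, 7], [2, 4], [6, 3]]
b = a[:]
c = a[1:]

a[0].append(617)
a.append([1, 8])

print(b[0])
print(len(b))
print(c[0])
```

Key concept: slice with nested mutation.
Step by step:
`a = [[1, 7], [2, 4], [6, 3]]` → a = [[1, 7], [2, 4], [6, 3]]
`b = a[:]` → b = [[1, 7], [2, 4], [6, 3]]
`c = a[1:]` → c = [[2, 4], [6, 3]]
`a[0].append(617)` → a = [[1, 7, 617], [2, 4], [6, 3]]; b = [[1, 7, 617], [2, 4], [6, 3]]
`a.append([1, 8])` → a = [[1, 7, 617], [2, 4], [6, 3], [1, 8]]
`print(b[0])` → prints [1, 7, 617]
`print(len(b))` → prints 3
`print(c[0])` → prints [2, 4]

Answer:
[1, 7, 617]
3
[2, 4]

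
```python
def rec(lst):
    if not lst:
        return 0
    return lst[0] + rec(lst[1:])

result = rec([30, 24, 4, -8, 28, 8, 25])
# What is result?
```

30 + 24 + 4 + (-8) + 28 + 8 + 25 + 0 = 111

Answer: 111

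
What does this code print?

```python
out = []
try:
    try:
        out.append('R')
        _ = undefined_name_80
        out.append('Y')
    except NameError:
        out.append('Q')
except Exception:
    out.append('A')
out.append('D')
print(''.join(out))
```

Execution trace: 'R' (inner try body) → 'Q' (inner except NameError) → 'D' (after the try/except). Output: RQD

Answer: RQD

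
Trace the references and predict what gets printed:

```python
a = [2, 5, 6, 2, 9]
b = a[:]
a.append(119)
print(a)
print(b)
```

Key concept: slice [:] creates copy.
Step by step:
`a = [2, 5, 6, 2, 9]` → a = [2, 5, 6, 2, 9]
`b = a[:]` → b = [2, 5, 6, 2, 9]
`a.append(119)` → a = [2, 5, 6, 2, 9, 119]
`print(a)` → prints [2, 5, 6, 2, 9, 119]
`print(b)` → prints [2, 5, 6, 2, 9]

Answer:
[2, 5, 6, 2, 9, 119]
[2, 5, 6, 2, 9]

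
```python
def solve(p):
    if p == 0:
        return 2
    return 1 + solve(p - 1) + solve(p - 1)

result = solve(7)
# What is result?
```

solve(p) = 1 + 2·solve(p-1), solve(0)=2. Closed form: (2+1)·2^7 - 1 = 383.

Answer: 383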